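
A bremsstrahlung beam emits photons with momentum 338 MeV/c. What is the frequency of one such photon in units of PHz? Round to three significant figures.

8.17e7 PHz

In SI units: p = 338 MeV/c = 1.8064e-19 kg·m/s.
Apply f = pc/h: f = 8.173e22 Hz.
Converting to PHz: f = 8.173e7 PHz ≈ 8.17e7 PHz.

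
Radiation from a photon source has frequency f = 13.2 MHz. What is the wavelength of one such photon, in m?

Convert to SI: f = 13.2 MHz = 1.32e7 Hz.
The photon relation is λ = c/f, giving λ = 22.71 m.
So λ ≈ 22.7 m.

22.7 m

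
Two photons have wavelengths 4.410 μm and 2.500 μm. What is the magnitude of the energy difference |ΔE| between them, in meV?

215 meV

Using E = hc/λ: E₁ = 4.5044e-20 J, E₂ = 7.9458e-20 J.
|ΔE| = |4.5044e-20 − 7.9458e-20| = 3.44e-20 J = 215 meV.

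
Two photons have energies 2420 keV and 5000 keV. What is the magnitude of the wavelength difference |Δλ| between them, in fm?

Using λ = hc/E: λ₁ = 5.123·10^-13 m, λ₂ = 2.480·10^-13 m.
|Δλ| = |5.123·10^-13 − 2.480·10^-13| = 2.64·10^-13 m = 264 fm.

264 fm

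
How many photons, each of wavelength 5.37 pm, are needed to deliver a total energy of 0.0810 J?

Per-photon energy: E = 3.699e-14 J (from wavelength = 5.37 pm).
N = E_total / E_photon = 0.0810 J / 3.699e-14 J = 2.19e12.

2.19e12 photons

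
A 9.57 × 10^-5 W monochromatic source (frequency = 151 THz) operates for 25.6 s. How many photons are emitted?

Total energy: E_total = P·t = 9.57 × 10^-5 × 25.6 = 0.002450 J.
Per-photon energy: E = 1.001 × 10^-19 J.
N = E_total / E_photon = 2.45 × 10^16.

2.45 × 10^16 photons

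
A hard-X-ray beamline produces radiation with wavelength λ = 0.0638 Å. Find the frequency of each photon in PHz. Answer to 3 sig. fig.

First convert: λ = 0.0638 Å = 6.38 × 10^-12 m.
Since f = c/λ for a photon, f = 4.699 × 10^19 Hz.
Converting to PHz: f = 46990 PHz ≈ 4.70 × 10^4 PHz.

4.70 × 10^4 PHz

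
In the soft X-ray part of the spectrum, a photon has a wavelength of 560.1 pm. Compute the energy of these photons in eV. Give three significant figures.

Use h = 6.62607015 × 10^-34 J·s, c = 2.99792458 × 10^8 m/s, 1 eV = 1.602176634 × 10^-19 J.
First convert: λ = 560.1 pm = 5.601 × 10^-10 m.
Apply E = hc/λ: E = 3.547 × 10^-16 J.
Converting to eV: E = 2214 eV ≈ 2210 eV.

2210 eV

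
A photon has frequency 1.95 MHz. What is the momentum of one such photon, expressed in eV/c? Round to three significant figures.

(h = 6.62607015 × 10^-34 J·s, c = 2.99792458 × 10^8 m/s, 1 eV = 1.602176634 × 10^-19 J.)
First convert: f = 1.95 MHz = 1.95 × 10^6 Hz.
The photon relation is p = hf/c, giving p = 4.310 × 10^-36 kg·m/s.
Converting to eV/c: p = 8.065 × 10^-9 eV/c ≈ 8.06 × 10^-9 eV/c.

8.06 × 10^-9 eV/c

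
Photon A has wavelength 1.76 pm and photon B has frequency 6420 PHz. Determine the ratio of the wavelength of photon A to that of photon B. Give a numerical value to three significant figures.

λ_A = 1.760e-12 m (from wavelength = 1.76 pm, via λ given directly).
λ_B = 4.670e-11 m (from frequency = 6420 PHz, via λ = c/f).
Ratio = 1.760e-12 / 4.670e-11 = 0.0377.

0.0377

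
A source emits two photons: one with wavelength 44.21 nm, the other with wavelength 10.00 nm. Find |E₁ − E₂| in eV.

Using E = hc/λ: E₁ = 4.4932e-18 J, E₂ = 1.9864e-17 J.
|ΔE| = |4.4932e-18 − 1.9864e-17| = 1.54e-17 J = 95.9 eV.

95.9 eV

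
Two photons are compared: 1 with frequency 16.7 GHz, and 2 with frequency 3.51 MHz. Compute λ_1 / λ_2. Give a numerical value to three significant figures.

2.10e-4

λ_1 = 0.01795 m (from frequency = 16.7 GHz, via λ = c/f).
λ_2 = 85.41 m (from frequency = 3.51 MHz, via λ = c/f).
Ratio = 0.01795 / 85.41 = 2.10e-4.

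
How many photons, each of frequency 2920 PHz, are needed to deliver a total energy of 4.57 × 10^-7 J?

2.36 × 10^8 photons

Per-photon energy: E = 1.935 × 10^-15 J (from frequency = 2920 PHz).
N = E_total / E_photon = 4.57 × 10^-7 J / 1.935 × 10^-15 J = 2.36 × 10^8.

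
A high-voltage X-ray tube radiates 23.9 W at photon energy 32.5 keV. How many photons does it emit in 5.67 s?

Total energy: E_total = P·t = 23.9 × 5.67 = 135.5 J.
Per-photon energy: E = 5.207 × 10^-15 J.
N = E_total / E_photon = 2.60 × 10^16.

2.60 × 10^16 photons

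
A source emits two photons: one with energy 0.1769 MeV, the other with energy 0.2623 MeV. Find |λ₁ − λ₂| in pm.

2.28 pm

Using λ = hc/E: λ₁ = 7.0087 × 10^-12 m, λ₂ = 4.7268 × 10^-12 m.
|Δλ| = |7.0087 × 10^-12 − 4.7268 × 10^-12| = 2.28 × 10^-12 m = 2.28 pm.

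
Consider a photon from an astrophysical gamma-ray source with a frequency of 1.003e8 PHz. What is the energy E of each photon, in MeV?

In SI units: f = 1.003e8 PHz = 1.003e23 Hz.
Apply E = hf: E = 6.646e-11 J.
Converting to MeV: E = 414.8 MeV ≈ 415 MeV.

415 MeV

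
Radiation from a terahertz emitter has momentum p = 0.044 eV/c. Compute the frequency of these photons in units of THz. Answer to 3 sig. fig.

10.6 THz

First convert: p = 0.044 eV/c = 2.3515e-29 kg·m/s.
The photon relation is f = pc/h, giving f = 1.064e13 Hz.
Converting to THz: f = 10.64 THz ≈ 10.6 THz.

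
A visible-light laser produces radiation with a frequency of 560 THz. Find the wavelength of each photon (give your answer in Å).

5350 Å

First convert: f = 560 THz = 5.60·10^14 Hz.
For a photon λ = c/f, so λ = 5.353·10^-7 m.
Converting to Å: λ = 5353 Å ≈ 5350 Å.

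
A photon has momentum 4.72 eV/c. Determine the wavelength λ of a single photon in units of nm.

First convert: p = 4.72 eV/c = 2.5225e-27 kg·m/s.
For a photon λ = h/p, so λ = 2.627e-7 m.
Converting to nm: λ = 262.7 nm ≈ 263 nm.

263 nm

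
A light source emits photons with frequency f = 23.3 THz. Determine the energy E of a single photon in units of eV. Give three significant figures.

In SI units: f = 23.3 THz = 2.33 × 10^13 Hz.
The photon relation is E = hf, giving E = 1.544 × 10^-20 J.
Converting to eV: E = 0.09636 eV ≈ 0.0964 eV.

0.0964 eV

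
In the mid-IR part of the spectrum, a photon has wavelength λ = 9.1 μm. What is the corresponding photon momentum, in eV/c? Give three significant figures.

Use h = 6.62607015e-34 J·s, c = 2.99792458e8 m/s, 1 eV = 1.602176634e-19 J.
In SI units: λ = 9.1 μm = 9.1e-6 m.
Since p = h/λ for a photon, p = 7.281e-29 kg·m/s.
Converting to eV/c: p = 0.1362 eV/c ≈ 0.136 eV/c.

0.136 eV/c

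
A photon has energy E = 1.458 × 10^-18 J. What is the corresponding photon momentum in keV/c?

Use c = 2.99792458 × 10^8 m/s, 1 eV = 1.602176634 × 10^-19 J.
The photon relation is p = E/c, giving p = 4.863 × 10^-27 kg·m/s.
Converting to keV/c: p = 0.009100 keV/c ≈ 9.10 × 10^-3 keV/c.

9.10 × 10^-3 keV/c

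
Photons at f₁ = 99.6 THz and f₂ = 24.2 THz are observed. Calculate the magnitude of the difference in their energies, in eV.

Using E = hf: E₁ = 6.600 × 10^-20 J, E₂ = 1.604 × 10^-20 J.
|ΔE| = |6.600 × 10^-20 − 1.604 × 10^-20| = 5.00 × 10^-20 J = 0.312 eV.

0.312 eV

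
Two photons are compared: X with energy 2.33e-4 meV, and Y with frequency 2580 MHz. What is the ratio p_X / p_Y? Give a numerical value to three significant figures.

p_X = 1.245e-34 kg·m/s (from energy = 2.33e-4 meV, via p = E/c).
p_Y = 5.702e-33 kg·m/s (from frequency = 2580 MHz, via p = hf/c).
Ratio = 1.245e-34 / 5.702e-33 = 0.0218.

0.0218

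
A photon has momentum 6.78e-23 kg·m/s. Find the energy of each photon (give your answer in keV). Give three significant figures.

127 keV

For a photon E = pc, so E = 2.033e-14 J.
Converting to keV: E = 126.9 keV ≈ 127 keV.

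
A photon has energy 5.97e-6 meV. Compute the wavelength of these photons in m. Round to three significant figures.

208 m

Convert to SI: E = 5.97e-6 meV = 9.5650e-28 J.
For a photon λ = hc/E, so λ = 207.7 m.
So λ ≈ 208 m.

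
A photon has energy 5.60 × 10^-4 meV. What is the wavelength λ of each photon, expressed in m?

2.21 m

Convert to SI: E = 5.60 × 10^-4 meV = 8.9722 × 10^-26 J.
Apply λ = hc/E: λ = 2.214 m.
So λ ≈ 2.21 m.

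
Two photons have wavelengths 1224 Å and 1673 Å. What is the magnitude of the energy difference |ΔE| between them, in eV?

2.72 eV

Using E = hc/λ: E₁ = 1.6229 × 10^-18 J, E₂ = 1.1874 × 10^-18 J.
|ΔE| = |1.6229 × 10^-18 − 1.1874 × 10^-18| = 4.36 × 10^-19 J = 2.72 eV.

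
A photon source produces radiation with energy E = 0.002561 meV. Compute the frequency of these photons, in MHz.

Convert to SI: E = 0.002561 meV = 4.1032e-25 J.
Apply f = E/h: f = 6.192e8 Hz.
Converting to MHz: f = 619.2 MHz ≈ 619 MHz.

619 MHz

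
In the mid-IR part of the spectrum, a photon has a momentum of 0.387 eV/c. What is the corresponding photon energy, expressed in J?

(c = 2.99792458e8 m/s, 1 eV = 1.602176634e-19 J.)
First convert: p = 0.387 eV/c = 2.0682e-28 kg·m/s.
Since E = pc for a photon, E = 6.200e-20 J.
So E ≈ 6.20e-20 J.

6.20e-20 J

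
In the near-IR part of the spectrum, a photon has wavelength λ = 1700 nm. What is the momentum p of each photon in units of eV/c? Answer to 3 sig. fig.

Use h = 6.62607015e-34 J·s, c = 2.99792458e8 m/s, 1 eV = 1.602176634e-19 J.
First convert: λ = 1700 nm = 1.7e-6 m.
Apply p = h/λ: p = 3.898e-28 kg·m/s.
Converting to eV/c: p = 0.7293 eV/c ≈ 0.729 eV/c.

0.729 eV/c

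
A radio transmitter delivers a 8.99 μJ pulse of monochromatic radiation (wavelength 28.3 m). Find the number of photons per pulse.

Per-photon energy: E = 7.019 × 10^-27 J (from wavelength = 28.3 m).
N = E_total / E_photon = 8.99 × 10^-6 J / 7.019 × 10^-27 J = 1.28 × 10^21.

1.28 × 10^21 photons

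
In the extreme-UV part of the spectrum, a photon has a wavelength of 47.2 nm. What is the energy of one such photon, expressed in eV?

First convert: λ = 47.2 nm = 4.72e-8 m.
Since E = hc/λ for a photon, E = 4.209e-18 J.
Converting to eV: E = 26.27 eV ≈ 26.3 eV.

26.3 eV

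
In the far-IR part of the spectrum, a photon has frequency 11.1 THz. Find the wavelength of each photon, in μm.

Use c = 2.99792458 × 10^8 m/s.
In SI units: f = 11.1 THz = 1.11 × 10^13 Hz.
The photon relation is λ = c/f, giving λ = 2.701 × 10^-5 m.
Converting to μm: λ = 27.01 μm ≈ 27.0 μm.

27.0 μm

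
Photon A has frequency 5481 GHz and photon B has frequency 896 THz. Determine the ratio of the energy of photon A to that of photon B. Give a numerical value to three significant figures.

E_A = 3.632e-21 J (from frequency = 5481 GHz, via E = hf).
E_B = 5.937e-19 J (from frequency = 896 THz, via E = hf).
Ratio = 3.632e-21 / 5.937e-19 = 6.12e-3.

6.12e-3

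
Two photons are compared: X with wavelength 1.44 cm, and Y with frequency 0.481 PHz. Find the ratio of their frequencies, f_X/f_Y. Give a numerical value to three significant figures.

4.33 × 10^-5

f_X = 2.082 × 10^10 Hz (from wavelength = 1.44 cm, via f = c/λ).
f_Y = 4.810 × 10^14 Hz (from frequency = 0.481 PHz, via f given directly).
Ratio = 2.082 × 10^10 / 4.810 × 10^14 = 4.33 × 10^-5.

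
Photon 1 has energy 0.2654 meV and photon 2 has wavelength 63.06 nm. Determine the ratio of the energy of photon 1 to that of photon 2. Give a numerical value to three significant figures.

1.35·10^-5

E_1 = 4.252·10^-23 J (from energy = 0.2654 meV, via E given directly).
E_2 = 3.150·10^-18 J (from wavelength = 63.06 nm, via E = hc/λ).
Ratio = 4.252·10^-23 / 3.150·10^-18 = 1.35·10^-5.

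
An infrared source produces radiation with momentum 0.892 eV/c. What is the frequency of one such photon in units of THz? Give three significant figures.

First convert: p = 0.892 eV/c = 4.7671·10^-28 kg·m/s.
Since f = pc/h for a photon, f = 2.157·10^14 Hz.
Converting to THz: f = 215.7 THz ≈ 216 THz.

216 THz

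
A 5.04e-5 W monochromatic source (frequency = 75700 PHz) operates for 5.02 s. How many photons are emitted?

Total energy: E_total = P·t = 5.04e-5 × 5.02 = 2.530e-4 J.
Per-photon energy: E = 5.016e-14 J.
N = E_total / E_photon = 5.04e9.

5.04e9 photons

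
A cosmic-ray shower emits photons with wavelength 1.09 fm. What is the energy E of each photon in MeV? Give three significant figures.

1140 MeV

Convert to SI: λ = 1.09 fm = 1.09e-15 m.
Apply E = hc/λ: E = 1.822e-10 J.
Converting to MeV: E = 1137 MeV ≈ 1140 MeV.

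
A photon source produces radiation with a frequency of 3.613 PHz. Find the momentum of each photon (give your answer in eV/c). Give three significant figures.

Convert to SI: f = 3.613 PHz = 3.613 × 10^15 Hz.
For a photon p = hf/c, so p = 7.986 × 10^-27 kg·m/s.
Converting to eV/c: p = 14.94 eV/c ≈ 14.9 eV/c.

14.9 eV/c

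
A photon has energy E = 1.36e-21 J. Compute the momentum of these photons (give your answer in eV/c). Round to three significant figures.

For a photon p = E/c, so p = 4.536e-30 kg·m/s.
Converting to eV/c: p = 0.008488 eV/c ≈ 8.49e-3 eV/c.

8.49e-3 eV/c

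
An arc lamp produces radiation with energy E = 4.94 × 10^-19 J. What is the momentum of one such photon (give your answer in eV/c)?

3.08 eV/c

Apply p = E/c: p = 1.648 × 10^-27 kg·m/s.
Converting to eV/c: p = 3.083 eV/c ≈ 3.08 eV/c.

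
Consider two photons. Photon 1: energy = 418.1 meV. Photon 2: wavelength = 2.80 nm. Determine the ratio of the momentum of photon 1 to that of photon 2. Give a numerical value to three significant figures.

p_1 = 2.234e-28 kg·m/s (from energy = 418.1 meV, via p = E/c).
p_2 = 2.366e-25 kg·m/s (from wavelength = 2.80 nm, via p = h/λ).
Ratio = 2.234e-28 / 2.366e-25 = 9.44e-4.

9.44e-4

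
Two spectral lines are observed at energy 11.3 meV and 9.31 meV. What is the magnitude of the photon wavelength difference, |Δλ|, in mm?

0.0235 mm

Using λ = hc/E: λ₁ = 1.097e-4 m, λ₂ = 1.332e-4 m.
|Δλ| = |1.097e-4 − 1.332e-4| = 2.35e-5 m = 0.0235 mm.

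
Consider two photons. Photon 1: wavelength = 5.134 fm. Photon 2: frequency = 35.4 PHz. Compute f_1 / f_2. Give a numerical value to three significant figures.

1.65e6

f_1 = 5.839e22 Hz (from wavelength = 5.134 fm, via f = c/λ).
f_2 = 3.540e16 Hz (from frequency = 35.4 PHz, via f given directly).
Ratio = 5.839e22 / 3.540e16 = 1.65e6.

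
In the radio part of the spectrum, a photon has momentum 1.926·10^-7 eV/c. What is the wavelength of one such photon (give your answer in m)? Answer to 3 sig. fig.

6.44 m

(h = 6.62607015·10^-34 J·s, c = 2.99792458·10^8 m/s, 1 eV = 1.602176634·10^-19 J.)
In SI units: p = 1.926·10^-7 eV/c = 1.0293·10^-34 kg·m/s.
For a photon λ = h/p, so λ = 6.437 m.
So λ ≈ 6.44 m.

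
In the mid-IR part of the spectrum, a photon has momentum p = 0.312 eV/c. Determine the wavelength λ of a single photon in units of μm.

Take h = 6.62607015·10^-34 J·s, c = 2.99792458·10^8 m/s, 1 eV = 1.602176634·10^-19 J.
In SI units: p = 0.312 eV/c = 1.6674·10^-28 kg·m/s.
The photon relation is λ = h/p, giving λ = 3.974·10^-6 m.
Converting to μm: λ = 3.974 μm ≈ 3.97 μm.

3.97 μm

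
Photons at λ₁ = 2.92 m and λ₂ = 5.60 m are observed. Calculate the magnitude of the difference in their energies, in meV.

2.03e-4 meV

Using E = hc/λ: E₁ = 6.803e-26 J, E₂ = 3.547e-26 J.
|ΔE| = |6.803e-26 − 3.547e-26| = 3.26e-26 J = 2.03e-4 meV.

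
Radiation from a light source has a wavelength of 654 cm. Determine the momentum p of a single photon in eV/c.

1.90e-7 eV/c

First convert: λ = 654 cm = 6.54 m.
For a photon p = h/λ, so p = 1.013e-34 kg·m/s.
Converting to eV/c: p = 1.896e-7 eV/c ≈ 1.90e-7 eV/c.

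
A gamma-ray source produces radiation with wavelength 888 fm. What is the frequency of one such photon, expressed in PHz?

Take c = 2.99792458e8 m/s.
Convert to SI: λ = 888 fm = 8.88e-13 m.
Apply f = c/λ: f = 3.376e20 Hz.
Converting to PHz: f = 337600 PHz ≈ 3.38e5 PHz.

3.38e5 PHz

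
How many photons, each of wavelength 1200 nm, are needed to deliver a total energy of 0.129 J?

Per-photon energy: E = 1.655e-19 J (from wavelength = 1200 nm).
N = E_total / E_photon = 0.129 J / 1.655e-19 J = 7.79e17.

7.79e17 photons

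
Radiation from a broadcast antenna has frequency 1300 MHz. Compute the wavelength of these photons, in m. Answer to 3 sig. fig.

0.231 m

In SI units: f = 1300 MHz = 1.3 × 10^9 Hz.
The photon relation is λ = c/f, giving λ = 0.2306 m.
So λ ≈ 0.231 m.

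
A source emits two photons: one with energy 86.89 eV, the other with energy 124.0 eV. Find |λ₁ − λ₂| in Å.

42.7 Å

Using λ = hc/E: λ₁ = 1.4269e-8 m, λ₂ = 9.9987e-9 m.
|Δλ| = |1.4269e-8 − 9.9987e-9| = 4.27e-9 m = 42.7 Å.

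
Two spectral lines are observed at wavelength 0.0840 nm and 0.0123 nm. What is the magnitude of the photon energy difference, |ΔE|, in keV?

86.0 keV

Using E = hc/λ: E₁ = 2.365 × 10^-15 J, E₂ = 1.615 × 10^-14 J.
|ΔE| = |2.365 × 10^-15 − 1.615 × 10^-14| = 1.38 × 10^-14 J = 86.0 keV.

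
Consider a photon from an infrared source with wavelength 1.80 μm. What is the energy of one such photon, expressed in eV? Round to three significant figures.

0.689 eV

Convert to SI: λ = 1.80 μm = 1.80e-6 m.
Apply E = hc/λ: E = 1.104e-19 J.
Converting to eV: E = 0.6888 eV ≈ 0.689 eV.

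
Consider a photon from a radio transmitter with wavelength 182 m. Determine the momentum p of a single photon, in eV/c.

Apply p = h/λ: p = 3.641 × 10^-36 kg·m/s.
Converting to eV/c: p = 6.812 × 10^-9 eV/c ≈ 6.81 × 10^-9 eV/c.

6.81 × 10^-9 eV/c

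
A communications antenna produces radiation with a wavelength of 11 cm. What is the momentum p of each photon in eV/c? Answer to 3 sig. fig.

1.13·10^-5 eV/c

First convert: λ = 11 cm = 0.11 m.
The photon relation is p = h/λ, giving p = 6.024·10^-33 kg·m/s.
Converting to eV/c: p = 1.127·10^-5 eV/c ≈ 1.13·10^-5 eV/c.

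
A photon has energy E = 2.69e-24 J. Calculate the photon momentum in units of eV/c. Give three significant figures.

The photon relation is p = E/c, giving p = 8.973e-33 kg·m/s.
Converting to eV/c: p = 1.679e-5 eV/c ≈ 1.68e-5 eV/c.

1.68e-5 eV/c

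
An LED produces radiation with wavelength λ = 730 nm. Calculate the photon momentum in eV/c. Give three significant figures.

In SI units: λ = 730 nm = 7.3 × 10^-7 m.
For a photon p = h/λ, so p = 9.077 × 10^-28 kg·m/s.
Converting to eV/c: p = 1.698 eV/c ≈ 1.70 eV/c.

1.70 eV/c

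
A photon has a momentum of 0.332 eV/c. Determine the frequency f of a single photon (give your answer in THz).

80.3 THz

(h = 6.62607015 × 10^-34 J·s, c = 2.99792458 × 10^8 m/s, 1 eV = 1.602176634 × 10^-19 J.)
First convert: p = 0.332 eV/c = 1.7743 × 10^-28 kg·m/s.
For a photon f = pc/h, so f = 8.028 × 10^13 Hz.
Converting to THz: f = 80.28 THz ≈ 80.3 THz.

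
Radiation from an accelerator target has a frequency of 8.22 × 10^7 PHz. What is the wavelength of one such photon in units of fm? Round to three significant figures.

3.65 fm

In SI units: f = 8.22 × 10^7 PHz = 8.22 × 10^22 Hz.
Apply λ = c/f: λ = 3.647 × 10^-15 m.
Converting to fm: λ = 3.647 fm ≈ 3.65 fm.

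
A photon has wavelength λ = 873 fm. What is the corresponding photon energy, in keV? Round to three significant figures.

Use h = 6.62607015e-34 J·s, c = 2.99792458e8 m/s, 1 eV = 1.602176634e-19 J.
Convert to SI: λ = 873 fm = 8.73e-13 m.
Since E = hc/λ for a photon, E = 2.275e-13 J.
Converting to keV: E = 1420 keV ≈ 1420 keV.

1420 keV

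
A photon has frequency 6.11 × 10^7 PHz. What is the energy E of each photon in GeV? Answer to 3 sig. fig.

In SI units: f = 6.11 × 10^7 PHz = 6.11 × 10^22 Hz.
Since E = hf for a photon, E = 4.049 × 10^-11 J.
Converting to GeV: E = 0.2527 GeV ≈ 0.253 GeV.

0.253 GeV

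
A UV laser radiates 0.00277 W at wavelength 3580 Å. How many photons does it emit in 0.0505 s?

Total energy: E_total = P·t = 0.00277 × 0.0505 = 1.399 × 10^-4 J.
Per-photon energy: E = 5.549 × 10^-19 J.
N = E_total / E_photon = 2.52 × 10^14.

2.52 × 10^14 photons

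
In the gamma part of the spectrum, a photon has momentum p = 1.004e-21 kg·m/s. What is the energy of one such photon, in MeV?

1.88 MeV

Apply E = pc: E = 3.010e-13 J.
Converting to MeV: E = 1.879 MeV ≈ 1.88 MeV.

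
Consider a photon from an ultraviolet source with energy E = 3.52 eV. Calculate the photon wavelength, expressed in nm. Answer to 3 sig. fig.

352 nm

In SI units: E = 3.52 eV = 5.6397 × 10^-19 J.
Since λ = hc/E for a photon, λ = 3.522 × 10^-7 m.
Converting to nm: λ = 352.2 nm ≈ 352 nm.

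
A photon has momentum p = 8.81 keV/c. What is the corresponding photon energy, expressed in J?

First convert: p = 8.81 keV/c = 4.7083·10^-24 kg·m/s.
For a photon E = pc, so E = 1.412·10^-15 J.
So E ≈ 1.41·10^-15 J.

1.41·10^-15 J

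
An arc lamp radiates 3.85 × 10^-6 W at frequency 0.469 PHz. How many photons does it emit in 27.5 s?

Total energy: E_total = P·t = 3.85 × 10^-6 × 27.5 = 1.059 × 10^-4 J.
Per-photon energy: E = 3.108 × 10^-19 J.
N = E_total / E_photon = 3.41 × 10^14.

3.41 × 10^14 photons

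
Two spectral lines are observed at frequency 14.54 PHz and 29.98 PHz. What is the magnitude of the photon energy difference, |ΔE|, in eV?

63.9 eV

Using E = hf: E₁ = 9.6343e-18 J, E₂ = 1.9865e-17 J.
|ΔE| = |9.6343e-18 − 1.9865e-17| = 1.02e-17 J = 63.9 eV.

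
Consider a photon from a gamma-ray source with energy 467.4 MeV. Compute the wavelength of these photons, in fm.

Use h = 6.62607015·10^-34 J·s, c = 2.99792458·10^8 m/s, 1 eV = 1.602176634·10^-19 J.
First convert: E = 467.4 MeV = 7.4886·10^-11 J.
Since λ = hc/E for a photon, λ = 2.653·10^-15 m.
Converting to fm: λ = 2.653 fm ≈ 2.65 fm.

2.65 fm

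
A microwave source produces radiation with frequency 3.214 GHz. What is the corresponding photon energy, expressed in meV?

0.0133 meV

Use h = 6.62607015 × 10^-34 J·s, 1 eV = 1.602176634 × 10^-19 J.
In SI units: f = 3.214 GHz = 3.214 × 10^9 Hz.
Since E = hf for a photon, E = 2.130 × 10^-24 J.
Converting to meV: E = 0.01329 meV ≈ 0.0133 meV.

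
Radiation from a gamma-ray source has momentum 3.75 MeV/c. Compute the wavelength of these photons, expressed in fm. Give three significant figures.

331 fm

Take h = 6.62607015 × 10^-34 J·s, c = 2.99792458 × 10^8 m/s, 1 eV = 1.602176634 × 10^-19 J.
Convert to SI: p = 3.75 MeV/c = 2.0041 × 10^-21 kg·m/s.
The photon relation is λ = h/p, giving λ = 3.306 × 10^-13 m.
Converting to fm: λ = 330.6 fm ≈ 331 fm.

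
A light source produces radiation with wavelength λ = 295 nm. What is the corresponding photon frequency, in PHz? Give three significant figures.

First convert: λ = 295 nm = 2.95 × 10^-7 m.
Apply f = c/λ: f = 1.016 × 10^15 Hz.
Converting to PHz: f = 1.016 PHz ≈ 1.02 PHz.

1.02 PHz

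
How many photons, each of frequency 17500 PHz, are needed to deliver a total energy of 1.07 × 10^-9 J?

Per-photon energy: E = 1.160 × 10^-14 J (from frequency = 17500 PHz).
N = E_total / E_photon = 1.07 × 10^-9 J / 1.160 × 10^-14 J = 92300.

9.23 × 10^4 photons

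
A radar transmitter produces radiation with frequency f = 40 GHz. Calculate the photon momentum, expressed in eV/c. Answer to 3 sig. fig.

1.65e-4 eV/c

(h = 6.62607015e-34 J·s, c = 2.99792458e8 m/s, 1 eV = 1.602176634e-19 J.)
First convert: f = 40 GHz = 4.0e10 Hz.
Since p = hf/c for a photon, p = 8.841e-32 kg·m/s.
Converting to eV/c: p = 1.654e-4 eV/c ≈ 1.65e-4 eV/c.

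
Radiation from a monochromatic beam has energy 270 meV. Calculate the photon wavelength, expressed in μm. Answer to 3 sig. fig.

4.59 μm

Take h = 6.62607015e-34 J·s, c = 2.99792458e8 m/s, 1 eV = 1.602176634e-19 J.
In SI units: E = 270 meV = 4.3259e-20 J.
For a photon λ = hc/E, so λ = 4.592e-6 m.
Converting to μm: λ = 4.592 μm ≈ 4.59 μm.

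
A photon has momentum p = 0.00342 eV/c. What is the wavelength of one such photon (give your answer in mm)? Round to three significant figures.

0.363 mm

(h = 6.62607015 × 10^-34 J·s, c = 2.99792458 × 10^8 m/s, 1 eV = 1.602176634 × 10^-19 J.)
Convert to SI: p = 0.00342 eV/c = 1.8277 × 10^-30 kg·m/s.
The photon relation is λ = h/p, giving λ = 3.625 × 10^-4 m.
Converting to mm: λ = 0.3625 mm ≈ 0.363 mm.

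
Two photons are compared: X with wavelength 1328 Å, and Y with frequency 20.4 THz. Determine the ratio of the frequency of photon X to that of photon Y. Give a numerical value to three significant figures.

111

f_X = 2.257e15 Hz (from wavelength = 1328 Å, via f = c/λ).
f_Y = 2.040e13 Hz (from frequency = 20.4 THz, via f given directly).
Ratio = 2.257e15 / 2.040e13 = 111.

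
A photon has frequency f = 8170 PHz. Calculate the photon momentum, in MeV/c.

0.0338 MeV/c

In SI units: f = 8170 PHz = 8.17e18 Hz.
Apply p = hf/c: p = 1.806e-23 kg·m/s.
Converting to MeV/c: p = 0.03379 MeV/c ≈ 0.0338 MeV/c.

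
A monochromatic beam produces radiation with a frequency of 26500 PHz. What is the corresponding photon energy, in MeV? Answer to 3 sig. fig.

0.110 MeV

Convert to SI: f = 26500 PHz = 2.65 × 10^19 Hz.
The photon relation is E = hf, giving E = 1.756 × 10^-14 J.
Converting to MeV: E = 0.1096 MeV ≈ 0.110 MeV.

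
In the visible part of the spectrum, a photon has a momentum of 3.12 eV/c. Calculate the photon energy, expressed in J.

Use c = 2.99792458·10^8 m/s, 1 eV = 1.602176634·10^-19 J.
First convert: p = 3.12 eV/c = 1.6674·10^-27 kg·m/s.
Since E = pc for a photon, E = 4.999·10^-19 J.
So E ≈ 5.00·10^-19 J.

5.00·10^-19 J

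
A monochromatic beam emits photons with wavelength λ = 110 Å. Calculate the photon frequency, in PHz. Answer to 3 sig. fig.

In SI units: λ = 110 Å = 1.1 × 10^-8 m.
For a photon f = c/λ, so f = 2.725 × 10^16 Hz.
Converting to PHz: f = 27.25 PHz ≈ 27.3 PHz.

27.3 PHz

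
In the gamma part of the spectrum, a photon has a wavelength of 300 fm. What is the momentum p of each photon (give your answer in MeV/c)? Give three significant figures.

4.13 MeV/c

(h = 6.62607015 × 10^-34 J·s, c = 2.99792458 × 10^8 m/s, 1 eV = 1.602176634 × 10^-19 J.)
First convert: λ = 300 fm = 3.00 × 10^-13 m.
For a photon p = h/λ, so p = 2.209 × 10^-21 kg·m/s.
Converting to MeV/c: p = 4.133 MeV/c ≈ 4.13 MeV/c.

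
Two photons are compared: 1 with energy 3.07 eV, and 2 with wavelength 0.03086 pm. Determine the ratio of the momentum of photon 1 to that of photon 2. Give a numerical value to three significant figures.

7.64e-8

p_1 = 1.641e-27 kg·m/s (from energy = 3.07 eV, via p = E/c).
p_2 = 2.147e-20 kg·m/s (from wavelength = 0.03086 pm, via p = h/λ).
Ratio = 1.641e-27 / 2.147e-20 = 7.64e-8.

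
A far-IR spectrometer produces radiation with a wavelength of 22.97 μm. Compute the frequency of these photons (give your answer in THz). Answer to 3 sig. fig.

(c = 2.99792458e8 m/s.)
First convert: λ = 22.97 μm = 2.297e-5 m.
The photon relation is f = c/λ, giving f = 1.305e13 Hz.
Converting to THz: f = 13.05 THz ≈ 13.1 THz.

13.1 THz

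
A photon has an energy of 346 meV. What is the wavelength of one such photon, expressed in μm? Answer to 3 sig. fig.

Use h = 6.62607015e-34 J·s, c = 2.99792458e8 m/s, 1 eV = 1.602176634e-19 J.
Convert to SI: E = 346 meV = 5.5435e-20 J.
The photon relation is λ = hc/E, giving λ = 3.583e-6 m.
Converting to μm: λ = 3.583 μm ≈ 3.58 μm.

3.58 μm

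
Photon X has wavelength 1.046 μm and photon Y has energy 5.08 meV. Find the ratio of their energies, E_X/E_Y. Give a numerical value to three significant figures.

233

E_X = 1.899 × 10^-19 J (from wavelength = 1.046 μm, via E = hc/λ).
E_Y = 8.139 × 10^-22 J (from energy = 5.08 meV, via E given directly).
Ratio = 1.899 × 10^-19 / 8.139 × 10^-22 = 233.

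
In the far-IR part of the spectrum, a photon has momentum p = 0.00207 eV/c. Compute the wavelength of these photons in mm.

Take h = 6.62607015e-34 J·s, c = 2.99792458e8 m/s, 1 eV = 1.602176634e-19 J.
First convert: p = 0.00207 eV/c = 1.1063e-30 kg·m/s.
Since λ = h/p for a photon, λ = 5.990e-4 m.
Converting to mm: λ = 0.5990 mm ≈ 0.599 mm.

0.599 mm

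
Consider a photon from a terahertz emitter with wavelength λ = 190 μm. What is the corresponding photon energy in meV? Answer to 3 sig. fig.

(h = 6.62607015e-34 J·s, c = 2.99792458e8 m/s, 1 eV = 1.602176634e-19 J.)
In SI units: λ = 190 μm = 1.9e-4 m.
Apply E = hc/λ: E = 1.045e-21 J.
Converting to meV: E = 6.525 meV ≈ 6.53 meV.

6.53 meV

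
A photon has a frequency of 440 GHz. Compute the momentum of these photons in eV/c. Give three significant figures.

Take h = 6.62607015e-34 J·s, c = 2.99792458e8 m/s, 1 eV = 1.602176634e-19 J.
Convert to SI: f = 440 GHz = 4.4e11 Hz.
Since p = hf/c for a photon, p = 9.725e-31 kg·m/s.
Converting to eV/c: p = 0.001820 eV/c ≈ 1.82e-3 eV/c.

1.82e-3 eV/c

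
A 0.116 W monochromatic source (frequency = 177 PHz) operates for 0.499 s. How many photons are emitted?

4.94e14 photons

Total energy: E_total = P·t = 0.116 × 0.499 = 0.05788 J.
Per-photon energy: E = 1.173e-16 J.
N = E_total / E_photon = 4.94e14.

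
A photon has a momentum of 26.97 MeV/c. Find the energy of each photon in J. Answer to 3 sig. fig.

Take c = 2.99792458 × 10^8 m/s, 1 eV = 1.602176634 × 10^-19 J.
In SI units: p = 26.97 MeV/c = 1.4414 × 10^-20 kg·m/s.
The photon relation is E = pc, giving E = 4.321 × 10^-12 J.
So E ≈ 4.32 × 10^-12 J.

4.32 × 10^-12 J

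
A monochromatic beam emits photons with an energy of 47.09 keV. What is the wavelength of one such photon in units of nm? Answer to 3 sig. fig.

0.0263 nm

(h = 6.62607015 × 10^-34 J·s, c = 2.99792458 × 10^8 m/s, 1 eV = 1.602176634 × 10^-19 J.)
First convert: E = 47.09 keV = 7.5446 × 10^-15 J.
Apply λ = hc/E: λ = 2.633 × 10^-11 m.
Converting to nm: λ = 0.02633 nm ≈ 0.0263 nm.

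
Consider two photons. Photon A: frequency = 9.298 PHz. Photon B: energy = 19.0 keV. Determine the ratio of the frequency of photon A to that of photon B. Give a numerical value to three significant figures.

2.02·10^-3

f_A = 9.298·10^15 Hz (from frequency = 9.298 PHz, via f given directly).
f_B = 4.594·10^18 Hz (from energy = 19.0 keV, via f = E/h).
Ratio = 9.298·10^15 / 4.594·10^18 = 2.02·10^-3.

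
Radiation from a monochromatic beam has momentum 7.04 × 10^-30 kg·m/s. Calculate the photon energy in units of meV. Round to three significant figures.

Take c = 2.99792458 × 10^8 m/s, 1 eV = 1.602176634 × 10^-19 J.
For a photon E = pc, so E = 2.111 × 10^-21 J.
Converting to meV: E = 13.17 meV ≈ 13.2 meV.

13.2 meV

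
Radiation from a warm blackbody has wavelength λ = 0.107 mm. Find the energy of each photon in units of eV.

Convert to SI: λ = 0.107 mm = 1.07 × 10^-4 m.
For a photon E = hc/λ, so E = 1.856 × 10^-21 J.
Converting to eV: E = 0.01159 eV ≈ 0.0116 eV.

0.0116 eV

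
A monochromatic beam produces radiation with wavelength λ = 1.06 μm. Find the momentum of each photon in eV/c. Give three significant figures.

Convert to SI: λ = 1.06 μm = 1.06 × 10^-6 m.
The photon relation is p = h/λ, giving p = 6.251 × 10^-28 kg·m/s.
Converting to eV/c: p = 1.170 eV/c ≈ 1.17 eV/c.

1.17 eV/c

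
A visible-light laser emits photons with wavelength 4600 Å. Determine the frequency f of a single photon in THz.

Take c = 2.99792458e8 m/s.
In SI units: λ = 4600 Å = 4.60e-7 m.
For a photon f = c/λ, so f = 6.517e14 Hz.
Converting to THz: f = 651.7 THz ≈ 652 THz.

652 THz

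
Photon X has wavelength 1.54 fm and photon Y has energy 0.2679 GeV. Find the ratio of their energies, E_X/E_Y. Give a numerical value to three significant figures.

3.01

E_X = 1.290e-10 J (from wavelength = 1.54 fm, via E = hc/λ).
E_Y = 4.292e-11 J (from energy = 0.2679 GeV, via E given directly).
Ratio = 1.290e-10 / 4.292e-11 = 3.01.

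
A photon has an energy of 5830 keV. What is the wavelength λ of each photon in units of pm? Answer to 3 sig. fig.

Convert to SI: E = 5830 keV = 9.3407·10^-13 J.
Since λ = hc/E for a photon, λ = 2.127·10^-13 m.
Converting to pm: λ = 0.2127 pm ≈ 0.213 pm.

0.213 pm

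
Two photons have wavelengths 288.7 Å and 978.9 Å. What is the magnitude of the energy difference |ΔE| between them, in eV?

30.3 eV

Using E = hc/λ: E₁ = 6.8807 × 10^-18 J, E₂ = 2.0293 × 10^-18 J.
|ΔE| = |6.8807 × 10^-18 − 2.0293 × 10^-18| = 4.85 × 10^-18 J = 30.3 eV.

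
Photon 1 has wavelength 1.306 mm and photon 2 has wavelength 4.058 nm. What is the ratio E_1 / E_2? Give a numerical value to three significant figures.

3.11·10^-6

E_1 = 1.521·10^-22 J (from wavelength = 1.306 mm, via E = hc/λ).
E_2 = 4.895·10^-17 J (from wavelength = 4.058 nm, via E = hc/λ).
Ratio = 1.521·10^-22 / 4.895·10^-17 = 3.11·10^-6.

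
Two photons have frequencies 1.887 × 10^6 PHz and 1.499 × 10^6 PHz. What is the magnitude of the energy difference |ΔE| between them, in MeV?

Using E = hf: E₁ = 1.2503 × 10^-12 J, E₂ = 9.9325 × 10^-13 J.
|ΔE| = |1.2503 × 10^-12 − 9.9325 × 10^-13| = 2.57 × 10^-13 J = 1.60 MeV.

1.60 MeV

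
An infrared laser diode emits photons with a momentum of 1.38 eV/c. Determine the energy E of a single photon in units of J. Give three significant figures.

2.21·10^-19 J

(c = 2.99792458·10^8 m/s, 1 eV = 1.602176634·10^-19 J.)
First convert: p = 1.38 eV/c = 7.3751·10^-28 kg·m/s.
Apply E = pc: E = 2.211·10^-19 J.
So E ≈ 2.21·10^-19 J.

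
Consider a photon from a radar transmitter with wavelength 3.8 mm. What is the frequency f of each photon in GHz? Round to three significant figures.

In SI units: λ = 3.8 mm = 0.0038 m.
Apply f = c/λ: f = 7.889e10 Hz.
Converting to GHz: f = 78.89 GHz ≈ 78.9 GHz.

78.9 GHz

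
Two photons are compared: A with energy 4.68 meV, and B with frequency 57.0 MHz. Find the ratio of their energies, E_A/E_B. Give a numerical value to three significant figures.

E_A = 7.498·10^-22 J (from energy = 4.68 meV, via E given directly).
E_B = 3.777·10^-26 J (from frequency = 57.0 MHz, via E = hf).
Ratio = 7.498·10^-22 / 3.777·10^-26 = 1.99·10^4.

1.99·10^4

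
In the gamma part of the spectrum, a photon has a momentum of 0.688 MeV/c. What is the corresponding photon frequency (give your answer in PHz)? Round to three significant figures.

Use h = 6.62607015 × 10^-34 J·s, c = 2.99792458 × 10^8 m/s, 1 eV = 1.602176634 × 10^-19 J.
First convert: p = 0.688 MeV/c = 3.6769 × 10^-22 kg·m/s.
For a photon f = pc/h, so f = 1.664 × 10^20 Hz.
Converting to PHz: f = 166400 PHz ≈ 1.66 × 10^5 PHz.

1.66 × 10^5 PHz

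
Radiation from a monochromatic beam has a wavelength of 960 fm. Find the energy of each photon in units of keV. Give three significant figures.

1290 keV

Use h = 6.62607015e-34 J·s, c = 2.99792458e8 m/s, 1 eV = 1.602176634e-19 J.
In SI units: λ = 960 fm = 9.6e-13 m.
The photon relation is E = hc/λ, giving E = 2.069e-13 J.
Converting to keV: E = 1292 keV ≈ 1290 keV.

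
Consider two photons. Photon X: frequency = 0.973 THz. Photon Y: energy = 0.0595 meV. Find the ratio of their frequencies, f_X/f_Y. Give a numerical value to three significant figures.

f_X = 9.730·10^11 Hz (from frequency = 0.973 THz, via f given directly).
f_Y = 1.439·10^10 Hz (from energy = 0.0595 meV, via f = E/h).
Ratio = 9.730·10^11 / 1.439·10^10 = 67.6.

67.6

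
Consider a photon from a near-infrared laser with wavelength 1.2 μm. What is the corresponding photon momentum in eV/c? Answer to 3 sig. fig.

Take h = 6.62607015e-34 J·s, c = 2.99792458e8 m/s, 1 eV = 1.602176634e-19 J.
In SI units: λ = 1.2 μm = 1.2e-6 m.
Since p = h/λ for a photon, p = 5.522e-28 kg·m/s.
Converting to eV/c: p = 1.033 eV/c ≈ 1.03 eV/c.

1.03 eV/c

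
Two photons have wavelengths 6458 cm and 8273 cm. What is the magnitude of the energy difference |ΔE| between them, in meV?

Using E = hc/λ: E₁ = 3.0759e-27 J, E₂ = 2.4011e-27 J.
|ΔE| = |3.0759e-27 − 2.4011e-27| = 6.75e-28 J = 4.21e-6 meV.

4.21e-6 meV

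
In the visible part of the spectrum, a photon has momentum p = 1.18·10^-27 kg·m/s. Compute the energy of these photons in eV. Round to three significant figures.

For a photon E = pc, so E = 3.538·10^-19 J.
Converting to eV: E = 2.208 eV ≈ 2.21 eV.

2.21 eV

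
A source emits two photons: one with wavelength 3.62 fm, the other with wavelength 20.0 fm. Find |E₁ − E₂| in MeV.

Using E = hc/λ: E₁ = 5.487e-11 J, E₂ = 9.932e-12 J.
|ΔE| = |5.487e-11 − 9.932e-12| = 4.49e-11 J = 281 MeV.

281 MeV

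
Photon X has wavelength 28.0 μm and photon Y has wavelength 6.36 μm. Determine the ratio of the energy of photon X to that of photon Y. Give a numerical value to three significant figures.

0.227

E_X = 7.094e-21 J (from wavelength = 28.0 μm, via E = hc/λ).
E_Y = 3.123e-20 J (from wavelength = 6.36 μm, via E = hc/λ).
Ratio = 7.094e-21 / 3.123e-20 = 0.227.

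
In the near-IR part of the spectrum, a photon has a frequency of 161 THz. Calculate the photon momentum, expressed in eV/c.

0.666 eV/c

Convert to SI: f = 161 THz = 1.61 × 10^14 Hz.
Since p = hf/c for a photon, p = 3.558 × 10^-28 kg·m/s.
Converting to eV/c: p = 0.6658 eV/c ≈ 0.666 eV/c.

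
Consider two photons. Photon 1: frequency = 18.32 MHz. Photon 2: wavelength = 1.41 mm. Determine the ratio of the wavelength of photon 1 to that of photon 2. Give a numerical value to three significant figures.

λ_1 = 16.36 m (from frequency = 18.32 MHz, via λ = c/f).
λ_2 = 0.001410 m (from wavelength = 1.41 mm, via λ given directly).
Ratio = 16.36 / 0.001410 = 1.16e4.

1.16e4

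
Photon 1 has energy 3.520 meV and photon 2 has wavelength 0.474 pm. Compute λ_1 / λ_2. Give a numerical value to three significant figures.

7.43e8

λ_1 = 3.522e-4 m (from energy = 3.520 meV, via λ = hc/E).
λ_2 = 4.740e-13 m (from wavelength = 0.474 pm, via λ given directly).
Ratio = 3.522e-4 / 4.740e-13 = 7.43e8.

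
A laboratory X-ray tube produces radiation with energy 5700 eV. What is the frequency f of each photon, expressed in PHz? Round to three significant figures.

Take h = 6.62607015e-34 J·s, 1 eV = 1.602176634e-19 J.
Convert to SI: E = 5700 eV = 9.1324e-16 J.
For a photon f = E/h, so f = 1.378e18 Hz.
Converting to PHz: f = 1378 PHz ≈ 1380 PHz.

1380 PHz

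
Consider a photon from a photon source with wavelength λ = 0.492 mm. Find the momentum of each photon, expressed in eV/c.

2.52 × 10^-3 eV/c

Use h = 6.62607015 × 10^-34 J·s, c = 2.99792458 × 10^8 m/s, 1 eV = 1.602176634 × 10^-19 J.
Convert to SI: λ = 0.492 mm = 4.92 × 10^-4 m.
The photon relation is p = h/λ, giving p = 1.347 × 10^-30 kg·m/s.
Converting to eV/c: p = 0.002520 eV/c ≈ 2.52 × 10^-3 eV/c.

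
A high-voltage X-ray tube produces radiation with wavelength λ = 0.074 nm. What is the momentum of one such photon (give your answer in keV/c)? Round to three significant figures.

(h = 6.62607015e-34 J·s, c = 2.99792458e8 m/s, 1 eV = 1.602176634e-19 J.)
In SI units: λ = 0.074 nm = 7.4e-11 m.
Since p = h/λ for a photon, p = 8.954e-24 kg·m/s.
Converting to keV/c: p = 16.75 keV/c ≈ 16.8 keV/c.

16.8 keV/c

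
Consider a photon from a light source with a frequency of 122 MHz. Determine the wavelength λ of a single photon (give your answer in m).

2.46 m

(c = 2.99792458 × 10^8 m/s.)
In SI units: f = 122 MHz = 1.22 × 10^8 Hz.
The photon relation is λ = c/f, giving λ = 2.457 m.
So λ ≈ 2.46 m.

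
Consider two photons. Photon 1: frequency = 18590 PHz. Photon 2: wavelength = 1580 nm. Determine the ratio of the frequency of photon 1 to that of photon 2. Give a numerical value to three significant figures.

9.80 × 10^4

f_1 = 1.859 × 10^19 Hz (from frequency = 18590 PHz, via f given directly).
f_2 = 1.897 × 10^14 Hz (from wavelength = 1580 nm, via f = c/λ).
Ratio = 1.859 × 10^19 / 1.897 × 10^14 = 9.80 × 10^4.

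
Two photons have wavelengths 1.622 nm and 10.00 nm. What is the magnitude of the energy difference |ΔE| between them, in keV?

0.640 keV

Using E = hc/λ: E₁ = 1.2247e-16 J, E₂ = 1.9864e-17 J.
|ΔE| = |1.2247e-16 − 1.9864e-17| = 1.03e-16 J = 0.640 keV.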